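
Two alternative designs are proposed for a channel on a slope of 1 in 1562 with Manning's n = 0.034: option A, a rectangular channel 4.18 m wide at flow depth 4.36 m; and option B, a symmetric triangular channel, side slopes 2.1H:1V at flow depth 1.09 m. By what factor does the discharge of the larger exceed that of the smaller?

Channel A: Flow area A = b·y = 4.18 × 4.36 = 18.22 m². Wetted perimeter P = b + 2y = 4.18 + 2×4.36 = 12.9 m. Hydraulic radius R = A/P = 18.22/12.9 = 1.413 m. Q_A = (1/0.034)·18.22·1.413^(2/3)·√0.0006402 = 17.08 m³/s.
Channel B: For a triangular section with side slope z = 2.1: A = zy² = 2.1×1.09² = 2.495 m²; P = 2y√(1+z²) = 2×1.09×2.326 = 5.071 m. Hydraulic radius R = A/P = 2.495/5.071 = 0.4921 m. Q_B = (1/0.034)·2.495·0.4921^(2/3)·√0.0006402 = 1.157 m³/s.
The larger discharge is 17.08 m³/s and the smaller is 1.157 m³/s; the ratio is 14.8.

14.8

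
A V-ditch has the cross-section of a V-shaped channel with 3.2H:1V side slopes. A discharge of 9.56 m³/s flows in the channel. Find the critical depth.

y_c = 1.13 m

At critical depth, Q² T / (g A³) = 1, i.e. A³/T = Q²/g = 9.56²/9.81 = 9.316.
At y = 1.28 m: A³/T = 17.59 — over.
At y = 0.958 m: A³/T = 4.131 — short.
At y = 1.13 m: A³/T = 9.433 — close enough.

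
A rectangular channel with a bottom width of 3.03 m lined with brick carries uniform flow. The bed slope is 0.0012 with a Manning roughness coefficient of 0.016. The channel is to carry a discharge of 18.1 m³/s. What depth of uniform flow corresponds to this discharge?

y_n = 2.79 m

Manning's equation rearranged: A R^(2/3) = nQ / (1·√S) = 0.016 × 18.1 / (√0.0012) = 8.36.
Try y = 2.1 m: A R^(2/3) = 5.844 — short.
Try y = 3.08 m: A R^(2/3) = 9.429 — over.
Try y = 2.79 m: A R^(2/3) = 8.351 — close enough.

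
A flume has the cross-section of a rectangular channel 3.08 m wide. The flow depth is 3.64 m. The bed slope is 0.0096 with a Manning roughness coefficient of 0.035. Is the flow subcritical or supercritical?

Flow area A = b·y = 3.08 × 3.64 = 11.21 m². Wetted perimeter P = b + 2y = 3.08 + 2×3.64 = 10.36 m.
Hydraulic radius R = A/P = 11.21/10.36 = 1.082 m.
V = (1/n) R^(2/3) √S = (1/0.035) × 1.082^(2/3) × √0.0096 = 2.951 m/s. Hydraulic depth D_h = A/T = 11.21/3.08 = 3.64 m.
Froude number Fr = V/√(g·D_h) = 2.951/√(9.81×3.64) = 0.494, which is less than 1, so the flow is subcritical.

subcritical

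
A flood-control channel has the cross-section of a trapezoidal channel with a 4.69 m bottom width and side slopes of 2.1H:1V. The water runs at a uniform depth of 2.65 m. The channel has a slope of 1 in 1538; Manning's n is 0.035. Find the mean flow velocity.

V = 0.995 m/s

With bottom width b = 4.69 m and side slope z = 2.1: A = (b + zy)y = (4.69 + 2.1×2.65)×2.65 = 27.18 m²; P = b + 2y√(1+z²) = 4.69 + 2×2.65×2.326 = 17.02 m.
Hydraulic radius R = A/P = 27.18/17.02 = 1.597 m.
From Manning's equation, V = (1/n) R^(2/3) S^(1/2) = (1/0.035) × 1.597^(2/3) × 0.0006502^(1/2) = 0.995 m/s.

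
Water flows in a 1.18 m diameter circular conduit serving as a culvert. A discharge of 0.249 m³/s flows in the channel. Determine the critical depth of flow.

At critical depth, Q² T / (g A³) = 1, i.e. A³/T = Q²/g = 0.249²/9.81 = 0.00632.
Try y = 0.208 m: A³/T = 0.002437 — short.
Try y = 0.265 m: A³/T = 0.006293 — ≈ 0.00632.

y_c = 0.265 m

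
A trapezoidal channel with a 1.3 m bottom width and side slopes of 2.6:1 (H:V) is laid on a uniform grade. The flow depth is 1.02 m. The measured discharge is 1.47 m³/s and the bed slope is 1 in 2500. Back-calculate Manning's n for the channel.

n = 0.038

With bottom width b = 1.3 m and side slope z = 2.6: A = (b + zy)y = (1.3 + 2.6×1.02)×1.02 = 4.031 m²; P = b + 2y√(1+z²) = 1.3 + 2×1.02×2.786 = 6.983 m.
Hydraulic radius R = A/P = 4.031/6.983 = 0.5773 m.
Rearranging Manning's equation: n = (1/Q) A R^(2/3) S^(1/2) = (1/1.47) × 4.031 × 0.5773^(2/3) × √0.0004 = 0.038.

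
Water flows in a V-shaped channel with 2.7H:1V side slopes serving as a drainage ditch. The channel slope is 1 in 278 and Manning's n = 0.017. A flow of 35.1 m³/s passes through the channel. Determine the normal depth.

Manning's equation rearranged: A R^(2/3) = nQ / (1·√S) = 0.017 × 35.1 / (√0.003597) = 9.949.
Try y = 2.45 m: A R^(2/3) = 17.78 — over.
Try y = 1.97 m: A R^(2/3) = 9.938 — close enough.

y_n = 1.97 m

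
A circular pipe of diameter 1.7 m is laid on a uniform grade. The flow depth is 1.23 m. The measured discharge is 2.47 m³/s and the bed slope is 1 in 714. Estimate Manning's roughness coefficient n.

n = 0.017

For a circular section of diameter D = 1.7 m at depth y = 1.23 m, the central angle is θ = 2 arccos(1 − 2y/D) = 4.069 rad. Then A = (D²/8)(θ − sin θ) = 1.759 m² and P = Dθ/2 = 3.458 m.
Hydraulic radius R = A/P = 1.759/3.458 = 0.5085 m.
Rearranging Manning's equation: n = (1/Q) A R^(2/3) S^(1/2) = (1/2.47) × 1.759 × 0.5085^(2/3) × √0.001401 = 0.017.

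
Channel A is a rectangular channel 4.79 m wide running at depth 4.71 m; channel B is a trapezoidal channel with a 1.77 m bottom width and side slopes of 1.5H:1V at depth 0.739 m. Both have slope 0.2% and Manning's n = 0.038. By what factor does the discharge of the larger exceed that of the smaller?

Channel A: Flow area A = b·y = 4.79 × 4.71 = 22.56 m². Wetted perimeter P = b + 2y = 4.79 + 2×4.71 = 14.21 m. Hydraulic radius R = A/P = 22.56/14.21 = 1.588 m. Q_A = (1/0.038)·22.56·1.588^(2/3)·√0.002 = 36.14 m³/s.
Channel B: With bottom width b = 1.77 m and side slope z = 1.5: A = (b + zy)y = (1.77 + 1.5×0.739)×0.739 = 2.127 m²; P = b + 2y√(1+z²) = 1.77 + 2×0.739×1.803 = 4.435 m. Hydraulic radius R = A/P = 2.127/4.435 = 0.4797 m. Q_B = (1/0.038)·2.127·0.4797^(2/3)·√0.002 = 1.534 m³/s.
The larger discharge is 36.14 m³/s and the smaller is 1.534 m³/s; the ratio is 23.6.

23.6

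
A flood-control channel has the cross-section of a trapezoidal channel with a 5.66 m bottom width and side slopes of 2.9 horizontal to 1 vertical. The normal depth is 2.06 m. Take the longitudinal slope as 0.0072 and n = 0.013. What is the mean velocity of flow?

V = 7.81 m/s

With bottom width b = 5.66 m and side slope z = 2.9: A = (b + zy)y = (5.66 + 2.9×2.06)×2.06 = 23.97 m²; P = b + 2y√(1+z²) = 5.66 + 2×2.06×3.068 = 18.3 m.
Hydraulic radius R = A/P = 23.97/18.3 = 1.31 m.
From Manning's equation, V = (1/n) R^(2/3) S^(1/2) = (1/0.013) × 1.31^(2/3) × 0.0072^(1/2) = 7.81 m/s.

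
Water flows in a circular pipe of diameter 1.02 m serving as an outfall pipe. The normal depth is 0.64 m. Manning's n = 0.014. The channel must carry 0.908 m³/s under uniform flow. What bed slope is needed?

For a circular section of diameter D = 1.02 m at depth y = 0.64 m, the central angle is θ = 2 arccos(1 − 2y/D) = 3.657 rad. Then A = (D²/8)(θ − sin θ) = 0.5397 m² and P = Dθ/2 = 1.865 m.
Hydraulic radius R = A/P = 0.5397/1.865 = 0.2894 m.
From Manning's equation, S = [nQ / (1 A R^(2/3))]² = [0.014 × 0.908 / (1 × 0.5397 × 0.2894^(2/3))]² = 0.0029.

S = 0.0029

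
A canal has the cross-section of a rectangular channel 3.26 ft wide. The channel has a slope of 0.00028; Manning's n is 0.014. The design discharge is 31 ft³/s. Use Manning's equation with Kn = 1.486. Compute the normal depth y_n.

Manning's equation rearranged: A R^(2/3) = nQ / (1.486·√S) = 0.014 × 31 / (1.486 × √0.00028) = 17.45.
At y = 4.09 ft: A R^(2/3) = 14.77 — short.
At y = 5.37 ft: A R^(2/3) = 20.32 — over.
At y = 4.71 ft: A R^(2/3) = 17.44 — close enough.

y_n = 4.71 ft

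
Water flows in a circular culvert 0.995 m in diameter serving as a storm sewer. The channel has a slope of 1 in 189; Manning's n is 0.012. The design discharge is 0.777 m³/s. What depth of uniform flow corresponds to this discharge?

Manning's equation rearranged: A R^(2/3) = nQ / (1·√S) = 0.012 × 0.777 / (√0.005291) = 0.1282.
At y = 0.39 m: A R^(2/3) = 0.09985 — short.
At y = 0.565 m: A R^(2/3) = 0.1896 — over.
At y = 0.448 m: A R^(2/3) = 0.1282 — ≈ 0.1282.

y_n = 0.448 m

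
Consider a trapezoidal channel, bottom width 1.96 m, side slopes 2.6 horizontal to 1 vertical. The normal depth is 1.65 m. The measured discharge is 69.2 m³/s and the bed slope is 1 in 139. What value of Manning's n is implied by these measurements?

With bottom width b = 1.96 m and side slope z = 2.6: A = (b + zy)y = (1.96 + 2.6×1.65)×1.65 = 10.31 m²; P = b + 2y√(1+z²) = 1.96 + 2×1.65×2.786 = 11.15 m.
Hydraulic radius R = A/P = 10.31/11.15 = 0.9247 m.
Rearranging Manning's equation: n = (1/Q) A R^(2/3) S^(1/2) = (1/69.2) × 10.31 × 0.9247^(2/3) × √0.007194 = 0.012.

n = 0.012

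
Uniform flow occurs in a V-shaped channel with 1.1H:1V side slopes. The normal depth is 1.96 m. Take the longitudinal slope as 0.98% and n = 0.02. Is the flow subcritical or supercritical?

For a triangular section with side slope z = 1.1: A = zy² = 1.1×1.96² = 4.226 m²; P = 2y√(1+z²) = 2×1.96×1.487 = 5.827 m.
Hydraulic radius R = A/P = 4.226/5.827 = 0.7251 m.
V = (1/n) R^(2/3) √S = (1/0.02) × 0.7251^(2/3) × √0.0098 = 3.995 m/s. Hydraulic depth D_h = A/T = 4.226/4.312 = 0.98 m.
Froude number Fr = V/√(g·D_h) = 3.995/√(9.81×0.98) = 1.29, which is greater than 1, so the flow is supercritical.

supercritical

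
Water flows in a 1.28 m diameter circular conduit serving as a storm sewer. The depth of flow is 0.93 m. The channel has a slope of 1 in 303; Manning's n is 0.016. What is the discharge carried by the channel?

For a circular section of diameter D = 1.28 m at depth y = 0.93 m, the central angle is θ = 2 arccos(1 − 2y/D) = 4.082 rad. Then A = (D²/8)(θ − sin θ) = 1.001 m² and P = Dθ/2 = 2.613 m.
Hydraulic radius R = A/P = 1.001/2.613 = 0.3833 m.
Manning's equation: Q = (1/n) A R^(2/3) S^(1/2) = (1/0.016) × 1.001 × 0.3833^(2/3) × 0.0033^(1/2) = 1.9 m³/s.

Q = 1.9 m³/s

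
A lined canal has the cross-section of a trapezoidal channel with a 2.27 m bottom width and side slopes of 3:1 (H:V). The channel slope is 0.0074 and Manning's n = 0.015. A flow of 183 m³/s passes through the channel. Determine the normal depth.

y_n = 2.57 m

Manning's equation rearranged: A R^(2/3) = nQ / (1·√S) = 0.015 × 183 / (√0.0074) = 31.91.
Trying y = 3.16 m: A R^(2/3) = 52.23 — over.
Trying y = 2.28 m: A R^(2/3) = 24.03 — short.
Trying y = 2.57 m: A R^(2/3) = 31.86 — matches.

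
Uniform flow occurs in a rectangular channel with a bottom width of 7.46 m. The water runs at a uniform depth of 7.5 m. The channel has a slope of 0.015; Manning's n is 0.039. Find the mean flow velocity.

Flow area A = b·y = 7.46 × 7.5 = 55.95 m². Wetted perimeter P = b + 2y = 7.46 + 2×7.5 = 22.46 m.
Hydraulic radius R = A/P = 55.95/22.46 = 2.491 m.
From Manning's equation, V = (1/n) R^(2/3) S^(1/2) = (1/0.039) × 2.491^(2/3) × 0.015^(1/2) = 5.77 m/s.

V = 5.77 m/s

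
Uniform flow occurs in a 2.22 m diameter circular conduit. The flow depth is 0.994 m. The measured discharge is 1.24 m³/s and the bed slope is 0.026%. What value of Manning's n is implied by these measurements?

For a circular section of diameter D = 2.22 m at depth y = 0.994 m, the central angle is θ = 2 arccos(1 − 2y/D) = 2.932 rad. Then A = (D²/8)(θ − sin θ) = 1.678 m² and P = Dθ/2 = 3.255 m.
Hydraulic radius R = A/P = 1.678/3.255 = 0.5157 m.
Rearranging Manning's equation: n = (1/Q) A R^(2/3) S^(1/2) = (1/1.24) × 1.678 × 0.5157^(2/3) × √0.00026 = 0.014.

n = 0.014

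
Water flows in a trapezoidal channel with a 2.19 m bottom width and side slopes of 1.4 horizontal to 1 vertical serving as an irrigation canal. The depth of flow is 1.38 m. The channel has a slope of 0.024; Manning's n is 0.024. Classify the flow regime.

supercritical

With bottom width b = 2.19 m and side slope z = 1.4: A = (b + zy)y = (2.19 + 1.4×1.38)×1.38 = 5.688 m²; P = b + 2y√(1+z²) = 2.19 + 2×1.38×1.72 = 6.938 m.
Hydraulic radius R = A/P = 5.688/6.938 = 0.8198 m.
V = (1/n) R^(2/3) √S = (1/0.024) × 0.8198^(2/3) × √0.024 = 5.654 m/s. Hydraulic depth D_h = A/T = 5.688/6.054 = 0.9396 m.
Froude number Fr = V/√(g·D_h) = 5.654/√(9.81×0.9396) = 1.86, which is greater than 1, so the flow is supercritical.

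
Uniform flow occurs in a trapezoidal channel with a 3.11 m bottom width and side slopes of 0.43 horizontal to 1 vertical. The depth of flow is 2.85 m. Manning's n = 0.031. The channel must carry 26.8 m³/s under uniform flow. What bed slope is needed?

With bottom width b = 3.11 m and side slope z = 0.43: A = (b + zy)y = (3.11 + 0.43×2.85)×2.85 = 12.36 m²; P = b + 2y√(1+z²) = 3.11 + 2×2.85×1.089 = 9.315 m.
Hydraulic radius R = A/P = 12.36/9.315 = 1.327 m.
From Manning's equation, S = [nQ / (1 A R^(2/3))]² = [0.031 × 26.8 / (1 × 12.36 × 1.327^(2/3))]² = 0.0031.

S = 0.0031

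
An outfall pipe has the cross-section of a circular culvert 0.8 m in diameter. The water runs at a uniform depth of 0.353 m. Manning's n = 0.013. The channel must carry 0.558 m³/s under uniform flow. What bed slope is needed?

For a circular section of diameter D = 0.8 m at depth y = 0.353 m, the central angle is θ = 2 arccos(1 − 2y/D) = 2.906 rad. Then A = (D²/8)(θ − sin θ) = 0.2138 m² and P = Dθ/2 = 1.162 m.
Hydraulic radius R = A/P = 0.2138/1.162 = 0.1839 m.
From Manning's equation, S = [nQ / (1 A R^(2/3))]² = [0.013 × 0.558 / (1 × 0.2138 × 0.1839^(2/3))]² = 0.011.

S = 0.011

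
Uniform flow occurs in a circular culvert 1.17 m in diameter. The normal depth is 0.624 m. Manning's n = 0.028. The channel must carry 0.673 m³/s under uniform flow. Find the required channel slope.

S = 0.0051

For a circular section of diameter D = 1.17 m at depth y = 0.624 m, the central angle is θ = 2 arccos(1 − 2y/D) = 3.275 rad. Then A = (D²/8)(θ − sin θ) = 0.5832 m² and P = Dθ/2 = 1.916 m.
Hydraulic radius R = A/P = 0.5832/1.916 = 0.3044 m.
From Manning's equation, S = [nQ / (1 A R^(2/3))]² = [0.028 × 0.673 / (1 × 0.5832 × 0.3044^(2/3))]² = 0.0051.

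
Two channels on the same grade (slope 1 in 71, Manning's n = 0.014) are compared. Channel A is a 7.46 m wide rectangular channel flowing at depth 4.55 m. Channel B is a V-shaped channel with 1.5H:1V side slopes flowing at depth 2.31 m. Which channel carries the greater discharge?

Channel A: Flow area A = b·y = 7.46 × 4.55 = 33.94 m². Wetted perimeter P = b + 2y = 7.46 + 2×4.55 = 16.56 m. Hydraulic radius R = A/P = 33.94/16.56 = 2.05 m. Q_A = (1/0.014)·33.94·2.05^(2/3)·√0.01408 = 464.3 m³/s.
Channel B: For a triangular section with side slope z = 1.5: A = zy² = 1.5×2.31² = 8.004 m²; P = 2y√(1+z²) = 2×2.31×1.803 = 8.329 m. Hydraulic radius R = A/P = 8.004/8.329 = 0.961 m. Q_B = (1/0.014)·8.004·0.961^(2/3)·√0.01408 = 66.08 m³/s.
Q_A = 464.3 m³/s vs Q_B = 66.08 m³/s, so channel A carries more.

channel A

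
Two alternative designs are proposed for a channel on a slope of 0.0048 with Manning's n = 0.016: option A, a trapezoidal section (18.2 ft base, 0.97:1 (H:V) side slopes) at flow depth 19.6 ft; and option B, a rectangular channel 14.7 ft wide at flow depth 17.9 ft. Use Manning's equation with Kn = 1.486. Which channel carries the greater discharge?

channel A

Channel A: With bottom width b = 18.2 ft and side slope z = 0.97: A = (b + zy)y = (18.2 + 0.97×19.6)×19.6 = 729.4 ft²; P = b + 2y√(1+z²) = 18.2 + 2×19.6×1.393 = 72.81 ft. Hydraulic radius R = A/P = 729.4/72.81 = 10.02 ft. Q_A = (1.486/0.016)·729.4·10.02^(2/3)·√0.0048 = 21810 ft³/s.
Channel B: Flow area A = b·y = 14.7 × 17.9 = 263.1 ft². Wetted perimeter P = b + 2y = 14.7 + 2×17.9 = 50.5 ft. Hydraulic radius R = A/P = 263.1/50.5 = 5.21 ft. Q_B = (1.486/0.016)·263.1·5.21^(2/3)·√0.0048 = 5089 ft³/s.
Q_A = 21810 ft³/s vs Q_B = 5089 ft³/s, so channel A carries more.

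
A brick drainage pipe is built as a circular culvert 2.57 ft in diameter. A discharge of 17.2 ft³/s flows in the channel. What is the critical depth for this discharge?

At critical depth, Q² T / (g A³) = 1, i.e. A³/T = Q²/g = 17.2²/32.2 = 9.188.
Try y = 1.21 ft: A³/T = 5.396 — too small.
Try y = 1.39 ft: A³/T = 9.165 — close enough.

y_c = 1.39 ft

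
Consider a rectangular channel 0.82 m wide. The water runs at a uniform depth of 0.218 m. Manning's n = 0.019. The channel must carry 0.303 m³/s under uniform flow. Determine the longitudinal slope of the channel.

S = 0.014

Flow area A = b·y = 0.82 × 0.218 = 0.1788 m². Wetted perimeter P = b + 2y = 0.82 + 2×0.218 = 1.256 m.
Hydraulic radius R = A/P = 0.1788/1.256 = 0.1423 m.
From Manning's equation, S = [nQ / (1 A R^(2/3))]² = [0.019 × 0.303 / (1 × 0.1788 × 0.1423^(2/3))]² = 0.014.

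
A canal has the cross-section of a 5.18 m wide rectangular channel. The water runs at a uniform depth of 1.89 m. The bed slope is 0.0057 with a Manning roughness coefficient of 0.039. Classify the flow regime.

subcritical

Flow area A = b·y = 5.18 × 1.89 = 9.79 m². Wetted perimeter P = b + 2y = 5.18 + 2×1.89 = 8.96 m.
Hydraulic radius R = A/P = 9.79/8.96 = 1.093 m.
V = (1/n) R^(2/3) √S = (1/0.039) × 1.093^(2/3) × √0.0057 = 2.054 m/s. Hydraulic depth D_h = A/T = 9.79/5.18 = 1.89 m.
Froude number Fr = V/√(g·D_h) = 2.054/√(9.81×1.89) = 0.477, which is less than 1, so the flow is subcritical.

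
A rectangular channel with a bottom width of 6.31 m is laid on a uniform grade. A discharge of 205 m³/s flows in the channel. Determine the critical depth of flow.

For a rectangular channel, critical depth y_c = (q²/g)^(1/3) where q = Q/b = 205/6.31 = 32.49 m²/s.
So y_c = (32.49²/9.81)^(1/3) = 4.76 m.

y_c = 4.76 m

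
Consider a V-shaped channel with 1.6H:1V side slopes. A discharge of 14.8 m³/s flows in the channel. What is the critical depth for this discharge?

y_c = 1.77 m

At critical depth, Q² T / (g A³) = 1, i.e. A³/T = Q²/g = 14.8²/9.81 = 22.33.
Trying y = 1.53 m: A³/T = 10.73 — too small.
Trying y = 1.92 m: A³/T = 33.4 — too large.
Trying y = 1.77 m: A³/T = 22.24 — matches.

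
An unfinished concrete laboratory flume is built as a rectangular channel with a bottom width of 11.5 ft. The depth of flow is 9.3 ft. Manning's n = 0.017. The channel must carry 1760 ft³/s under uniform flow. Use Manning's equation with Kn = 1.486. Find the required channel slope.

Flow area A = b·y = 11.5 × 9.3 = 107 ft². Wetted perimeter P = b + 2y = 11.5 + 2×9.3 = 30.1 ft.
Hydraulic radius R = A/P = 107/30.1 = 3.553 ft.
From Manning's equation, S = [nQ / (1.486 A R^(2/3))]² = [0.017 × 1760 / (1.486 × 107 × 3.553^(2/3))]² = 0.00654.

S = 0.00654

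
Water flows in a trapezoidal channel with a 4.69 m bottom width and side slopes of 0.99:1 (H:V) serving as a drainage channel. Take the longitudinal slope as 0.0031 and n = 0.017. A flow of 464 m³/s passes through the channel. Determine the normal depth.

Manning's equation rearranged: A R^(2/3) = nQ / (1·√S) = 0.017 × 464 / (√0.0031) = 141.7.
At y = 7.47 m: A R^(2/3) = 208.5 — high.
At y = 5.47 m: A R^(2/3) = 108.6 — low.
At y = 6.22 m: A R^(2/3) = 141.6 — ≈ 141.7.

y_n = 6.22 m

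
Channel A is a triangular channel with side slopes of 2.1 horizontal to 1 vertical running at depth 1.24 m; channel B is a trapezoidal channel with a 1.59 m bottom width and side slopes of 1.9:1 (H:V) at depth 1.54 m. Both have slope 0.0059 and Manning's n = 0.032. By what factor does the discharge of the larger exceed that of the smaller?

2.84

Channel A: For a triangular section with side slope z = 2.1: A = zy² = 2.1×1.24² = 3.229 m²; P = 2y√(1+z²) = 2×1.24×2.326 = 5.768 m. Hydraulic radius R = A/P = 3.229/5.768 = 0.5598 m. Q_A = (1/0.032)·3.229·0.5598^(2/3)·√0.0059 = 5.264 m³/s.
Channel B: With bottom width b = 1.59 m and side slope z = 1.9: A = (b + zy)y = (1.59 + 1.9×1.54)×1.54 = 6.955 m²; P = b + 2y√(1+z²) = 1.59 + 2×1.54×2.147 = 8.203 m. Hydraulic radius R = A/P = 6.955/8.203 = 0.8478 m. Q_B = (1/0.032)·6.955·0.8478^(2/3)·√0.0059 = 14.95 m³/s.
The larger discharge is 14.95 m³/s and the smaller is 5.264 m³/s; the ratio is 2.84.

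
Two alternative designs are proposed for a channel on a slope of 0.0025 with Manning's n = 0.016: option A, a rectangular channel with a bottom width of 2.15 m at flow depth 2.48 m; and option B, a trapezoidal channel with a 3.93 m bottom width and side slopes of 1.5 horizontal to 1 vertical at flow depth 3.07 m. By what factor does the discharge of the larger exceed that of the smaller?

Channel A: Flow area A = b·y = 2.15 × 2.48 = 5.332 m². Wetted perimeter P = b + 2y = 2.15 + 2×2.48 = 7.11 m. Hydraulic radius R = A/P = 5.332/7.11 = 0.7499 m. Q_A = (1/0.016)·5.332·0.7499^(2/3)·√0.0025 = 13.75 m³/s.
Channel B: With bottom width b = 3.93 m and side slope z = 1.5: A = (b + zy)y = (3.93 + 1.5×3.07)×3.07 = 26.2 m²; P = b + 2y√(1+z²) = 3.93 + 2×3.07×1.803 = 15 m. Hydraulic radius R = A/P = 26.2/15 = 1.747 m. Q_B = (1/0.016)·26.2·1.747^(2/3)·√0.0025 = 118.8 m³/s.
The larger discharge is 118.8 m³/s and the smaller is 13.75 m³/s; the ratio is 8.64.

8.64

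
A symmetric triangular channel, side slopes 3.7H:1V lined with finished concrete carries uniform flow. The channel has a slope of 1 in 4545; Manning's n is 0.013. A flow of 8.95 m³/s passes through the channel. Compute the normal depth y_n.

Manning's equation rearranged: A R^(2/3) = nQ / (1·√S) = 0.013 × 8.95 / (√0.00022) = 7.844.
At y = 1.31 m: A R^(2/3) = 4.678 — too small.
At y = 1.85 m: A R^(2/3) = 11.74 — too large.
At y = 1.59 m: A R^(2/3) = 7.841 — matches.

y_n = 1.59 m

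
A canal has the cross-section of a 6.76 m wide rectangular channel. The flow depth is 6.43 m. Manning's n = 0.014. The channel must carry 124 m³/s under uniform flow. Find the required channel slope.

Flow area A = b·y = 6.76 × 6.43 = 43.47 m². Wetted perimeter P = b + 2y = 6.76 + 2×6.43 = 19.62 m.
Hydraulic radius R = A/P = 43.47/19.62 = 2.215 m.
From Manning's equation, S = [nQ / (1 A R^(2/3))]² = [0.014 × 124 / (1 × 43.47 × 2.215^(2/3))]² = 0.000552.

S = 0.000552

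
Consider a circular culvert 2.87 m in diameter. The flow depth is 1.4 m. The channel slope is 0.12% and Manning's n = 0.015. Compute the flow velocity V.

For a circular section of diameter D = 2.87 m at depth y = 1.4 m, the central angle is θ = 2 arccos(1 − 2y/D) = 3.093 rad. Then A = (D²/8)(θ − sin θ) = 3.134 m² and P = Dθ/2 = 4.438 m.
Hydraulic radius R = A/P = 3.134/4.438 = 0.7062 m.
From Manning's equation, V = (1/n) R^(2/3) S^(1/2) = (1/0.015) × 0.7062^(2/3) × 0.0012^(1/2) = 1.83 m/s.

V = 1.83 m/s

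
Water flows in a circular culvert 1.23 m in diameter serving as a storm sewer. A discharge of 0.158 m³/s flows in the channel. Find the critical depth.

At critical depth, Q² T / (g A³) = 1, i.e. A³/T = Q²/g = 0.158²/9.81 = 0.002545.
At y = 0.243 m: A³/T = 0.00469 — high.
At y = 0.144 m: A³/T = 0.0005978 — low.
At y = 0.208 m: A³/T = 0.002547 — matches.

y_c = 0.208 m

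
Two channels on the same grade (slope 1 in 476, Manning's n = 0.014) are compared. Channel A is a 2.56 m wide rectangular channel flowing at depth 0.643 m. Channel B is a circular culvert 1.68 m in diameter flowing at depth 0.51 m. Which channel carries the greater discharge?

Channel A: Flow area A = b·y = 2.56 × 0.643 = 1.646 m². Wetted perimeter P = b + 2y = 2.56 + 2×0.643 = 3.846 m. Hydraulic radius R = A/P = 1.646/3.846 = 0.428 m. Q_A = (1/0.014)·1.646·0.428^(2/3)·√0.002101 = 3.061 m³/s.
Channel B: For a circular section of diameter D = 1.68 m at depth y = 0.51 m, the central angle is θ = 2 arccos(1 − 2y/D) = 2.334 rad. Then A = (D²/8)(θ − sin θ) = 0.5686 m² and P = Dθ/2 = 1.961 m. Hydraulic radius R = A/P = 0.5686/1.961 = 0.29 m. Q_B = (1/0.014)·0.5686·0.29^(2/3)·√0.002101 = 0.8155 m³/s.
Q_A = 3.061 m³/s vs Q_B = 0.8155 m³/s, so channel A carries more.

channel A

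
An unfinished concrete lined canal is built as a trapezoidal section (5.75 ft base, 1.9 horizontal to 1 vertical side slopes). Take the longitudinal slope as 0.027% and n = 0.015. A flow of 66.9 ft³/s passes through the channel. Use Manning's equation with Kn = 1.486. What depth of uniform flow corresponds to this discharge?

y_n = 2.68 ft

Manning's equation rearranged: A R^(2/3) = nQ / (1.486·√S) = 0.015 × 66.9 / (1.486 × √0.00027) = 41.1.
Try y = 3.39 ft: A R^(2/3) = 66.37 — over.
Try y = 2.18 ft: A R^(2/3) = 27.33 — short.
Try y = 2.68 ft: A R^(2/3) = 41.12 — matches.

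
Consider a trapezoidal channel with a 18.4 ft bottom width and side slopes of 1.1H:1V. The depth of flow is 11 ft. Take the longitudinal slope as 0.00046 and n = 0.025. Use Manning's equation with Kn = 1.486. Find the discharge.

With bottom width b = 18.4 ft and side slope z = 1.1: A = (b + zy)y = (18.4 + 1.1×11)×11 = 335.5 ft²; P = b + 2y√(1+z²) = 18.4 + 2×11×1.487 = 51.11 ft.
Hydraulic radius R = A/P = 335.5/51.11 = 6.565 ft.
Manning's equation: Q = (1.486/n) A R^(2/3) S^(1/2) = (1.486/0.025) × 335.5 × 6.565^(2/3) × 0.00046^(1/2) = 1500 ft³/s.

Q = 1500 ft³/s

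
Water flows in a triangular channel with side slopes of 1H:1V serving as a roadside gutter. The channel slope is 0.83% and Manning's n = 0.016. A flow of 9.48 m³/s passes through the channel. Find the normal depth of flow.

Manning's equation rearranged: A R^(2/3) = nQ / (1·√S) = 0.016 × 9.48 / (√0.0083) = 1.665.
Try y = 1.96 m: A R^(2/3) = 3.008 — high.
Try y = 1.57 m: A R^(2/3) = 1.665 — ≈ 1.665.

y_n = 1.57 m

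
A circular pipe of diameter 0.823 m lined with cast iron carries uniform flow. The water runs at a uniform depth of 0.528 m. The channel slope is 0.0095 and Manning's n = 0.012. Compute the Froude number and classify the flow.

For a circular section of diameter D = 0.823 m at depth y = 0.528 m, the central angle is θ = 2 arccos(1 − 2y/D) = 3.716 rad. Then A = (D²/8)(θ − sin θ) = 0.3606 m² and P = Dθ/2 = 1.529 m.
Hydraulic radius R = A/P = 0.3606/1.529 = 0.2358 m.
V = (1/n) R^(2/3) √S = (1/0.012) × 0.2358^(2/3) × √0.0095 = 3.1 m/s. Hydraulic depth D_h = A/T = 0.3606/0.7893 = 0.4568 m.
Froude number Fr = V/√(g·D_h) = 3.1/√(9.81×0.4568) = 1.46, which is greater than 1, so the flow is supercritical.

supercritical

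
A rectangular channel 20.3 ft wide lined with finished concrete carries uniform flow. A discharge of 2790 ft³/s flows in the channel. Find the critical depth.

For a rectangular channel, critical depth y_c = (q²/g)^(1/3) where q = Q/b = 2790/20.3 = 137.4 ft²/s.
So y_c = (137.4²/32.2)^(1/3) = 8.37 ft.

y_c = 8.37 ft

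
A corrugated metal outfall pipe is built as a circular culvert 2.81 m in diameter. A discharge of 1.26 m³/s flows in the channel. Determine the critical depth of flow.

y_c = 0.478 m

At critical depth, Q² T / (g A³) = 1, i.e. A³/T = Q²/g = 1.26²/9.81 = 0.1618.
At y = 0.556 m: A³/T = 0.2936 — too large.
At y = 0.372 m: A³/T = 0.06044 — too small.
At y = 0.478 m: A³/T = 0.1622 — matches.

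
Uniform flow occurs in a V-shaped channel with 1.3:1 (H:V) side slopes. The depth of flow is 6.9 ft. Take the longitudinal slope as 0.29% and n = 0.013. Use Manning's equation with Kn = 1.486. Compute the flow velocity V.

For a triangular section with side slope z = 1.3: A = zy² = 1.3×6.9² = 61.89 ft²; P = 2y√(1+z²) = 2×6.9×1.64 = 22.63 ft.
Hydraulic radius R = A/P = 61.89/22.63 = 2.735 ft.
From Manning's equation, V = (1.486/n) R^(2/3) S^(1/2) = (1.486/0.013) × 2.735^(2/3) × 0.0029^(1/2) = 12 ft/s.

V = 12 ft/s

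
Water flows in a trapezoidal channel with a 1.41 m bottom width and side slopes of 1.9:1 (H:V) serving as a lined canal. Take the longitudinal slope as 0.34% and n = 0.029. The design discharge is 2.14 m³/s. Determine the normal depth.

Manning's equation rearranged: A R^(2/3) = nQ / (1·√S) = 0.029 × 2.14 / (√0.0034) = 1.064.
Trying y = 0.478 m: A R^(2/3) = 0.5184 — too small.
Trying y = 0.866 m: A R^(2/3) = 1.702 — too large.
Trying y = 0.689 m: A R^(2/3) = 1.065 — ≈ 1.064.

y_n = 0.689 m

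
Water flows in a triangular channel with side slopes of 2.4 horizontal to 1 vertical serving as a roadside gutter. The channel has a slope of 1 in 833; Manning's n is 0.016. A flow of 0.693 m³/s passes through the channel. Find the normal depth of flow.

Manning's equation rearranged: A R^(2/3) = nQ / (1·√S) = 0.016 × 0.693 / (√0.0012) = 0.32.
Trying y = 0.696 m: A R^(2/3) = 0.5453 — high.
Trying y = 0.462 m: A R^(2/3) = 0.1828 — low.
Trying y = 0.57 m: A R^(2/3) = 0.3201 — close enough.

y_n = 0.57 m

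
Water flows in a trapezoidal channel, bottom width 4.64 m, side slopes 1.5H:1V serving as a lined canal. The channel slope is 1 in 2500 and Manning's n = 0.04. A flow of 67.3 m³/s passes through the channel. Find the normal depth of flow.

Manning's equation rearranged: A R^(2/3) = nQ / (1·√S) = 0.04 × 67.3 / (√0.0004) = 134.6.
Trying y = 3.64 m: A R^(2/3) = 59.7 — short.
Trying y = 6.38 m: A R^(2/3) = 200.1 — over.
Trying y = 5.33 m: A R^(2/3) = 134.5 — close enough.

y_n = 5.33 m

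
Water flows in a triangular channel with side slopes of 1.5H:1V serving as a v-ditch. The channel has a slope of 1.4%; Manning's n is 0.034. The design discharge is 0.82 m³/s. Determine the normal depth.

Manning's equation rearranged: A R^(2/3) = nQ / (1·√S) = 0.034 × 0.82 / (√0.014) = 0.2356.
Trying y = 0.46 m: A R^(2/3) = 0.1054 — low.
Trying y = 0.722 m: A R^(2/3) = 0.3507 — high.
Trying y = 0.622 m: A R^(2/3) = 0.2357 — close enough.

y_n = 0.622 m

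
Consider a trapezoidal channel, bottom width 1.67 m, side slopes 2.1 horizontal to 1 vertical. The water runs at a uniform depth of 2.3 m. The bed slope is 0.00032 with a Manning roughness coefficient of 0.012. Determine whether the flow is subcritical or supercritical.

subcritical

With bottom width b = 1.67 m and side slope z = 2.1: A = (b + zy)y = (1.67 + 2.1×2.3)×2.3 = 14.95 m²; P = b + 2y√(1+z²) = 1.67 + 2×2.3×2.326 = 12.37 m.
Hydraulic radius R = A/P = 14.95/12.37 = 1.209 m.
V = (1/n) R^(2/3) √S = (1/0.012) × 1.209^(2/3) × √0.00032 = 1.691 m/s. Hydraulic depth D_h = A/T = 14.95/11.33 = 1.32 m.
Froude number Fr = V/√(g·D_h) = 1.691/√(9.81×1.32) = 0.47, which is less than 1, so the flow is subcritical.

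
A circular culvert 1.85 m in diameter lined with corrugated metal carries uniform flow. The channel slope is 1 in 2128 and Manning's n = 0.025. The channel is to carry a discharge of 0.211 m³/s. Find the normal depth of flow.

y_n = 0.486 m

Manning's equation rearranged: A R^(2/3) = nQ / (1·√S) = 0.025 × 0.211 / (√0.0004699) = 0.2433.
Trying y = 0.34 m: A R^(2/3) = 0.1186 — short.
Trying y = 0.597 m: A R^(2/3) = 0.3623 — over.
Trying y = 0.486 m: A R^(2/3) = 0.2429 — ≈ 0.2433.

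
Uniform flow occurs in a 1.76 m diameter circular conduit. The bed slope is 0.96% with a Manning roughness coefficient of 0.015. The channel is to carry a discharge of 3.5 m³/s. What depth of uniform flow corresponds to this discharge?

y_n = 0.753 m

Manning's equation rearranged: A R^(2/3) = nQ / (1·√S) = 0.015 × 3.5 / (√0.0096) = 0.5358.
At y = 0.872 m: A R^(2/3) = 0.6929 — over.
At y = 0.673 m: A R^(2/3) = 0.4366 — short.
At y = 0.753 m: A R^(2/3) = 0.5358 — ≈ 0.5358.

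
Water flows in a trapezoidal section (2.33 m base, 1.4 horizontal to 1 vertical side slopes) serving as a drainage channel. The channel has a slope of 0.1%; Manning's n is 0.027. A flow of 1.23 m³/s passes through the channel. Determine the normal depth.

Manning's equation rearranged: A R^(2/3) = nQ / (1·√S) = 0.027 × 1.23 / (√0.001) = 1.05.
Trying y = 0.45 m: A R^(2/3) = 0.6532 — low.
Trying y = 0.588 m: A R^(2/3) = 1.05 — matches.

y_n = 0.588 m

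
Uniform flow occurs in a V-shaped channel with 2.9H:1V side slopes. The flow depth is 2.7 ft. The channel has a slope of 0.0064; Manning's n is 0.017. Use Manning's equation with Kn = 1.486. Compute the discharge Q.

For a triangular section with side slope z = 2.9: A = zy² = 2.9×2.7² = 21.14 ft²; P = 2y√(1+z²) = 2×2.7×3.068 = 16.56 ft.
Hydraulic radius R = A/P = 21.14/16.56 = 1.276 ft.
Manning's equation: Q = (1.486/n) A R^(2/3) S^(1/2) = (1.486/0.017) × 21.14 × 1.276^(2/3) × 0.0064^(1/2) = 174 ft³/s.

Q = 174 ft³/s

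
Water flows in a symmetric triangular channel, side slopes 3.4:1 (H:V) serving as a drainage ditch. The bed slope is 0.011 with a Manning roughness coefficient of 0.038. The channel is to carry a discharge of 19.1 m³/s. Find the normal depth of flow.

y_n = 1.57 m

Manning's equation rearranged: A R^(2/3) = nQ / (1·√S) = 0.038 × 19.1 / (√0.011) = 6.92.
At y = 1.87 m: A R^(2/3) = 11.06 — over.
At y = 1.12 m: A R^(2/3) = 2.819 — short.
At y = 1.57 m: A R^(2/3) = 6.937 — ≈ 6.92.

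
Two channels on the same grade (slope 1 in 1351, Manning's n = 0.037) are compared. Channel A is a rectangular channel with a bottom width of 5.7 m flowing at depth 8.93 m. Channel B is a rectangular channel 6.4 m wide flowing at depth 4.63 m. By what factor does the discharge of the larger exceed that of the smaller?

1.88

Channel A: Flow area A = b·y = 5.7 × 8.93 = 50.9 m². Wetted perimeter P = b + 2y = 5.7 + 2×8.93 = 23.56 m. Hydraulic radius R = A/P = 50.9/23.56 = 2.16 m. Q_A = (1/0.037)·50.9·2.16^(2/3)·√0.0007402 = 62.55 m³/s.
Channel B: Flow area A = b·y = 6.4 × 4.63 = 29.63 m². Wetted perimeter P = b + 2y = 6.4 + 2×4.63 = 15.66 m. Hydraulic radius R = A/P = 29.63/15.66 = 1.892 m. Q_B = (1/0.037)·29.63·1.892^(2/3)·√0.0007402 = 33.33 m³/s.
The larger discharge is 62.55 m³/s and the smaller is 33.33 m³/s; the ratio is 1.88.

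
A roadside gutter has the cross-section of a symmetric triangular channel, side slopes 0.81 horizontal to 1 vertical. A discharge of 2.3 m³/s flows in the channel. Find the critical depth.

At critical depth, Q² T / (g A³) = 1, i.e. A³/T = Q²/g = 2.3²/9.81 = 0.5392.
Trying y = 1.26 m: A³/T = 1.042 — too large.
Trying y = 0.958 m: A³/T = 0.2647 — too small.
Trying y = 1.1 m: A³/T = 0.5283 — close enough.

y_c = 1.1 m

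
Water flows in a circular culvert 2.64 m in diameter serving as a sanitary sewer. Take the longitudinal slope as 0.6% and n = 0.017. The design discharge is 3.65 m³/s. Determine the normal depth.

y_n = 0.786 m

Manning's equation rearranged: A R^(2/3) = nQ / (1·√S) = 0.017 × 3.65 / (√0.006) = 0.8011.
Try y = 0.554 m: A R^(2/3) = 0.4005 — too small.
Try y = 0.877 m: A R^(2/3) = 0.9883 — too large.
Try y = 0.786 m: A R^(2/3) = 0.8007 — close enough.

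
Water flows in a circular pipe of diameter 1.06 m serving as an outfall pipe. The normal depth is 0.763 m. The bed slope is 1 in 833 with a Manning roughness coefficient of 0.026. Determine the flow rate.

For a circular section of diameter D = 1.06 m at depth y = 0.763 m, the central angle is θ = 2 arccos(1 − 2y/D) = 4.052 rad. Then A = (D²/8)(θ − sin θ) = 0.68 m² and P = Dθ/2 = 2.148 m.
Hydraulic radius R = A/P = 0.68/2.148 = 0.3166 m.
Manning's equation: Q = (1/n) A R^(2/3) S^(1/2) = (1/0.026) × 0.68 × 0.3166^(2/3) × 0.0012^(1/2) = 0.421 m³/s.

Q = 0.421 m³/s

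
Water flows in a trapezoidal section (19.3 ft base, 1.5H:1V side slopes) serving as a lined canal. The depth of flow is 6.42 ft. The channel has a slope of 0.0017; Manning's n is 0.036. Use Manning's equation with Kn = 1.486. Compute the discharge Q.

With bottom width b = 19.3 ft and side slope z = 1.5: A = (b + zy)y = (19.3 + 1.5×6.42)×6.42 = 185.7 ft²; P = b + 2y√(1+z²) = 19.3 + 2×6.42×1.803 = 42.45 ft.
Hydraulic radius R = A/P = 185.7/42.45 = 4.376 ft.
Manning's equation: Q = (1.486/n) A R^(2/3) S^(1/2) = (1.486/0.036) × 185.7 × 4.376^(2/3) × 0.0017^(1/2) = 846 ft³/s.

Q = 846 ft³/s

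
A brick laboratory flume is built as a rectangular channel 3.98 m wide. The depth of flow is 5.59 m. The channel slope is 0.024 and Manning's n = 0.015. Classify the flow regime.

supercritical

Flow area A = b·y = 3.98 × 5.59 = 22.25 m². Wetted perimeter P = b + 2y = 3.98 + 2×5.59 = 15.16 m.
Hydraulic radius R = A/P = 22.25/15.16 = 1.468 m.
V = (1/n) R^(2/3) √S = (1/0.015) × 1.468^(2/3) × √0.024 = 13.34 m/s. Hydraulic depth D_h = A/T = 22.25/3.98 = 5.59 m.
Froude number Fr = V/√(g·D_h) = 13.34/√(9.81×5.59) = 1.8, which is greater than 1, so the flow is supercritical.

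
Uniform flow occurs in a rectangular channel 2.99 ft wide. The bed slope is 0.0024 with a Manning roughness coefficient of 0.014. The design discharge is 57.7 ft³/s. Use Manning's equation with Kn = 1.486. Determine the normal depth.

y_n = 3.58 ft

Manning's equation rearranged: A R^(2/3) = nQ / (1.486·√S) = 0.014 × 57.7 / (1.486 × √0.0024) = 11.1.
Trying y = 4.13 ft: A R^(2/3) = 13.14 — too large.
Trying y = 3.58 ft: A R^(2/3) = 11.09 — matches.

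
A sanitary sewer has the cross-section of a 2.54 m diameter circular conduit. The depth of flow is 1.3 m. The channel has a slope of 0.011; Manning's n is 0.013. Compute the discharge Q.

For a circular section of diameter D = 2.54 m at depth y = 1.3 m, the central angle is θ = 2 arccos(1 − 2y/D) = 3.189 rad. Then A = (D²/8)(θ − sin θ) = 2.61 m² and P = Dθ/2 = 4.05 m.
Hydraulic radius R = A/P = 2.61/4.05 = 0.6444 m.
Manning's equation: Q = (1/n) A R^(2/3) S^(1/2) = (1/0.013) × 2.61 × 0.6444^(2/3) × 0.011^(1/2) = 15.7 m³/s.

Q = 15.7 m³/s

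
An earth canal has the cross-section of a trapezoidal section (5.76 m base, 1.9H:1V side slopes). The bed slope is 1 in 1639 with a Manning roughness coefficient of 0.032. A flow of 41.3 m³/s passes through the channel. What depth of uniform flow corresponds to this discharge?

Manning's equation rearranged: A R^(2/3) = nQ / (1·√S) = 0.032 × 41.3 / (√0.0006101) = 53.5.
At y = 3.59 m: A R^(2/3) = 74.84 — high.
At y = 2.55 m: A R^(2/3) = 37.28 — low.
At y = 3.05 m: A R^(2/3) = 53.47 — ≈ 53.5.

y_n = 3.05 m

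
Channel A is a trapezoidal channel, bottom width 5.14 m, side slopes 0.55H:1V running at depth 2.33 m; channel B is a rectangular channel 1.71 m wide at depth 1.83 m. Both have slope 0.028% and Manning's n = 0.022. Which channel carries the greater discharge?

Channel A: With bottom width b = 5.14 m and side slope z = 0.55: A = (b + zy)y = (5.14 + 0.55×2.33)×2.33 = 14.96 m²; P = b + 2y√(1+z²) = 5.14 + 2×2.33×1.141 = 10.46 m. Hydraulic radius R = A/P = 14.96/10.46 = 1.431 m. Q_A = (1/0.022)·14.96·1.431^(2/3)·√0.00028 = 14.45 m³/s.
Channel B: Flow area A = b·y = 1.71 × 1.83 = 3.129 m². Wetted perimeter P = b + 2y = 1.71 + 2×1.83 = 5.37 m. Hydraulic radius R = A/P = 3.129/5.37 = 0.5827 m. Q_B = (1/0.022)·3.129·0.5827^(2/3)·√0.00028 = 1.661 m³/s.
Q_A = 14.45 m³/s vs Q_B = 1.661 m³/s, so channel A carries more.

channel A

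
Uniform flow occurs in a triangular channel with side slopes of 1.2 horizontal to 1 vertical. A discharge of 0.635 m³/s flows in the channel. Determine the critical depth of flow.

At critical depth, Q² T / (g A³) = 1, i.e. A³/T = Q²/g = 0.635²/9.81 = 0.0411.
Try y = 0.715 m: A³/T = 0.1345 — too large.
Try y = 0.423 m: A³/T = 0.009751 — too small.
Try y = 0.564 m: A³/T = 0.04109 — ≈ 0.0411.

y_c = 0.564 m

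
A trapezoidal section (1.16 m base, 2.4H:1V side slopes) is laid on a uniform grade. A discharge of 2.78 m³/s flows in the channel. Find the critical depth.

At critical depth, Q² T / (g A³) = 1, i.e. A³/T = Q²/g = 2.78²/9.81 = 0.7878.
Trying y = 0.484 m: A³/T = 0.4073 — low.
Trying y = 0.73 m: A³/T = 2.06 — high.
Trying y = 0.574 m: A³/T = 0.7893 — ≈ 0.7878.

y_c = 0.574 m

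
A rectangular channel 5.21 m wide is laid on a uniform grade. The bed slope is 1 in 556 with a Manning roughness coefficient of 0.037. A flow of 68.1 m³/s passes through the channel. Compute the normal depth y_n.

y_n = 7.37 m

Manning's equation rearranged: A R^(2/3) = nQ / (1·√S) = 0.037 × 68.1 / (√0.001799) = 59.41.
Trying y = 8.77 m: A R^(2/3) = 72.73 — too large.
Trying y = 5.52 m: A R^(2/3) = 42.08 — too small.
Trying y = 7.37 m: A R^(2/3) = 59.41 — close enough.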